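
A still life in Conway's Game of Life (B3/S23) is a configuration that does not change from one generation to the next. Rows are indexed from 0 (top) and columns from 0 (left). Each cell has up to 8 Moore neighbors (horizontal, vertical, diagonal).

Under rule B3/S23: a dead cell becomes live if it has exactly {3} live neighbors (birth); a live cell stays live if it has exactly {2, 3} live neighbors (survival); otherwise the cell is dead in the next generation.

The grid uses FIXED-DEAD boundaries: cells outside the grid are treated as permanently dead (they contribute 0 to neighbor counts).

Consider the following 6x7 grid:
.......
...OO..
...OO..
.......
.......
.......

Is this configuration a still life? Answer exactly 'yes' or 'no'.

Answer: yes

Derivation:
Compute generation 1 and compare to generation 0 (given above):
Generation 1:
.......
...OO..
...OO..
.......
.......
.......
The grids are IDENTICAL -> still life.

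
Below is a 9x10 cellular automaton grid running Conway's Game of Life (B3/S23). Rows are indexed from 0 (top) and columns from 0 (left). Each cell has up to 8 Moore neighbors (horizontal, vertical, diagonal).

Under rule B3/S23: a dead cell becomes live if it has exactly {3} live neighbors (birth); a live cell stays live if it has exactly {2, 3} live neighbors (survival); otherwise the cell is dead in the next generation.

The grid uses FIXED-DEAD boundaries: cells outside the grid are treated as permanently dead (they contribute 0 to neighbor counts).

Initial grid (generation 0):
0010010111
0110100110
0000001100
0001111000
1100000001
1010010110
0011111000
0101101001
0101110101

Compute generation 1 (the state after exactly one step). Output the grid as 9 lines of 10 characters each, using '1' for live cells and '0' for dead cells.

Simulating step by step:
Generation 0 (given above): 40 live cells
Generation 1: 36 live cells
(generation 1 grid is the final answer)

Answer: 0111001101
0111010001
0010000010
0000111100
1111000110
1010010110
0000000010
0100000110
0001011010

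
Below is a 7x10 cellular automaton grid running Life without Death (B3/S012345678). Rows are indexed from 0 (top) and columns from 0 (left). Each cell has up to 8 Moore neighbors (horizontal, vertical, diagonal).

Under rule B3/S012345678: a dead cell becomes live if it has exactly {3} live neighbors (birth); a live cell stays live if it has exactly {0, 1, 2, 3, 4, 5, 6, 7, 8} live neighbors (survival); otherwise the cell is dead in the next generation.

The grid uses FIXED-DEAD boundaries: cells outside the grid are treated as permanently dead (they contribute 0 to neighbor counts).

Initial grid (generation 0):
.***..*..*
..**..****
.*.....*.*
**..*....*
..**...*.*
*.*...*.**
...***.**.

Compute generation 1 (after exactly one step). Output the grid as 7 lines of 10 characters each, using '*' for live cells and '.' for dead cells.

Simulating step by step:
Generation 0 (given above): 32 live cells
Generation 1: 41 live cells
(generation 1 grid is the final answer)

Answer: .***..*..*
..**..****
**.*..**.*
**.**....*
*.**...*.*
***..**.**
...*******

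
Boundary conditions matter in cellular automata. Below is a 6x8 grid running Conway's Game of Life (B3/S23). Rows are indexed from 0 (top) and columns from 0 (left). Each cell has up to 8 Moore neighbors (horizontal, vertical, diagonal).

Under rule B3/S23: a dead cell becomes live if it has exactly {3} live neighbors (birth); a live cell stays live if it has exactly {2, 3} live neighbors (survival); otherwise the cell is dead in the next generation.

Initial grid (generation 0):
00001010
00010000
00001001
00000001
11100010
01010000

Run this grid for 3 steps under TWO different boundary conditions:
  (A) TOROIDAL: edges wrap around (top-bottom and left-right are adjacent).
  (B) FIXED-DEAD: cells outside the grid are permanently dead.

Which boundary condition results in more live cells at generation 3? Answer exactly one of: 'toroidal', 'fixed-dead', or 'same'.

Answer: toroidal

Derivation:
Under TOROIDAL boundary, generation 3:
11000110
01001001
01111001
00000011
10000000
10000011
Population = 18

Under FIXED-DEAD boundary, generation 3:
00000000
00011000
01011100
01110100
10110000
01000000
Population = 14

Comparison: toroidal=18, fixed-dead=14 -> toroidal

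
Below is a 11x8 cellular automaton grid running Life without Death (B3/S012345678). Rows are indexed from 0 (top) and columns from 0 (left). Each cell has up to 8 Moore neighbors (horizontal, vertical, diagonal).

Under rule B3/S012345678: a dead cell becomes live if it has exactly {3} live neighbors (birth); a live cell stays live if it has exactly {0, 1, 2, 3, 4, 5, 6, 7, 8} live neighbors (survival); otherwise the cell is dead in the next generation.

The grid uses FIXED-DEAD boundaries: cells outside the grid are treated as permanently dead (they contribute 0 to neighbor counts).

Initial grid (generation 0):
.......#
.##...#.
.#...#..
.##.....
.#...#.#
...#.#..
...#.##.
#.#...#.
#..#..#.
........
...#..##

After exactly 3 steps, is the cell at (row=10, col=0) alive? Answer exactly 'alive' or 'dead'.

Simulating step by step:
Generation 0 (given above): 25 live cells
Generation 1: 39 live cells
.......#
.##...#.
##...#..
###...#.
.#..####
..##.#..
..##.##.
#####.##
##.#..#.
......##
...#..##
Generation 2: 50 live cells
.......#
###...#.
##...##.
###.#.##
##..####
.###.#.#
..##.###
#####.##
##.##.#.
..#..###
...#..##
Generation 3: 59 live cells
.#.....#
###..###
##.#.##.
#####.##
##..####
####.#.#
#.##.###
#####.##
##.##.#.
.##..###
...#.###

Cell (10,0) at generation 3: 0 -> dead

Answer: dead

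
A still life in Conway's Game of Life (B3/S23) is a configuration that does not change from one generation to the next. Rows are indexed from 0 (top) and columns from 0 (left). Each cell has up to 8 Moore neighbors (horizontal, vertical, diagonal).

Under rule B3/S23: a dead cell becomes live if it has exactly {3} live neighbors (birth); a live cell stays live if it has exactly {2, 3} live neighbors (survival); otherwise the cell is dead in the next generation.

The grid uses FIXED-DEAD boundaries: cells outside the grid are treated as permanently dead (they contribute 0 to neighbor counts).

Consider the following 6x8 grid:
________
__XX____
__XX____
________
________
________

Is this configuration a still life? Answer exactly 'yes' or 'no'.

Answer: yes

Derivation:
Compute generation 1 and compare to generation 0 (given above):
Generation 1:
________
__XX____
__XX____
________
________
________
The grids are IDENTICAL -> still life.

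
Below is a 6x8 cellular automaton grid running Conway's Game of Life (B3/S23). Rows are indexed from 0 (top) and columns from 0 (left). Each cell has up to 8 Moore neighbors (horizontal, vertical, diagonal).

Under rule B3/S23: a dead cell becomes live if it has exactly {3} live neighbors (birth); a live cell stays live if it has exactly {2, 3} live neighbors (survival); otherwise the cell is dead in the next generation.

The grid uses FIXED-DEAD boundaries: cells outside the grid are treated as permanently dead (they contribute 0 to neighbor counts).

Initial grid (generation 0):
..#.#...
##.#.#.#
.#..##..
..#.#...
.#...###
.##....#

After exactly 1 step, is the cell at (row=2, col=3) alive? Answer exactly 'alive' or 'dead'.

Simulating step by step:
Generation 0 (given above): 19 live cells
Generation 1: 25 live cells
.####...
##.#.##.
##...##.
.####...
.#.#.###
.##....#

Cell (2,3) at generation 1: 0 -> dead

Answer: dead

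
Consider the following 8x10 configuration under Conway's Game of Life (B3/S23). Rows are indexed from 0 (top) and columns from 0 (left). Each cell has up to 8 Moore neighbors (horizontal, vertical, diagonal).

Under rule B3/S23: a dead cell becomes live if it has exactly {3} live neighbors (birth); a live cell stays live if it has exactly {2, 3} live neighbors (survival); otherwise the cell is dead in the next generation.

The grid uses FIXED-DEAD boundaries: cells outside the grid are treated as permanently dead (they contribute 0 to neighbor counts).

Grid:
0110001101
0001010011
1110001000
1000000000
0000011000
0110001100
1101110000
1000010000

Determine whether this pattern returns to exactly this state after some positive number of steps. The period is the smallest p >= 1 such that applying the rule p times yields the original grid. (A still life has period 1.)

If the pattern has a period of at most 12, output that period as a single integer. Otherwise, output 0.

Simulating and comparing each generation to the original:
Gen 0 (original, given above): 27 live cells
Gen 1: 31 live cells, differs from original
Gen 2: 30 live cells, differs from original
Gen 3: 26 live cells, differs from original
Gen 4: 30 live cells, differs from original
Gen 5: 24 live cells, differs from original
Gen 6: 32 live cells, differs from original
Gen 7: 23 live cells, differs from original
Gen 8: 25 live cells, differs from original
Gen 9: 21 live cells, differs from original
Gen 10: 20 live cells, differs from original
Gen 11: 21 live cells, differs from original
Gen 12: 17 live cells, differs from original
No period found within 12 steps.

Answer: 0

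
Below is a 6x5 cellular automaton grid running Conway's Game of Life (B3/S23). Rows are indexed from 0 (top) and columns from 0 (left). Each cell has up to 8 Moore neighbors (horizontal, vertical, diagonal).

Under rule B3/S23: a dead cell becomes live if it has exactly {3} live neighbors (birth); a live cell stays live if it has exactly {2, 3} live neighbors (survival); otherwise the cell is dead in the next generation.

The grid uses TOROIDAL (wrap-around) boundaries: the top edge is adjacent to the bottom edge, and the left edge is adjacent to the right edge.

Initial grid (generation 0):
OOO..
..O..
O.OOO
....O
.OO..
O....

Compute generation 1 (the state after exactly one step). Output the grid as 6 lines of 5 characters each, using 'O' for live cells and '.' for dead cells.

Simulating step by step:
Generation 0 (given above): 12 live cells
Generation 1: 10 live cells
(generation 1 grid is the final answer)

Answer: O.O..
.....
OOO.O
....O
OO...
O....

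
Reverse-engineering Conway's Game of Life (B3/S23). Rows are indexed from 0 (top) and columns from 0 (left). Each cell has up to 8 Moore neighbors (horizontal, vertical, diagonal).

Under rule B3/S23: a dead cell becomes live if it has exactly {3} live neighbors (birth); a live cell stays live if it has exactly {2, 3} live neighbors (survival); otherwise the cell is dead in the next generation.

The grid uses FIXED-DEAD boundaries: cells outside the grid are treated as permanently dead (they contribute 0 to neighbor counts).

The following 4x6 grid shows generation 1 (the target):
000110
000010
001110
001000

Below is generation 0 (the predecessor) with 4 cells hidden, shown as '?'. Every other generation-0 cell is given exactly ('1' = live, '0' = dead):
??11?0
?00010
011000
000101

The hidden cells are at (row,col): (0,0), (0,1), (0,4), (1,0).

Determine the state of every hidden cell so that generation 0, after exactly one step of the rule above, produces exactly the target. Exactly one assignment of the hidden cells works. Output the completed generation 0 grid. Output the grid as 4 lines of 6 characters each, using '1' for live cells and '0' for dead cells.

Answer: 101110
000010
011000
000101

Derivation:
Hidden generation-0 cells (in order): (0,0), (0,1), (0,4), (1,0).
A hidden cell only influences target cells in its own 3x3 neighborhood. Try each of the 2^4 = 16 assignments, step the completed generation 0 forward once under B3/S23, and compare with the target:
  (0,0)=0 (0,1)=0 (0,4)=0 (1,0)=0 -> step gives (0,4)='0' but target has '1' -> reject
  (0,0)=0 (0,1)=0 (0,4)=0 (1,0)=1 -> step gives (0,4)='0' but target has '1' -> reject
  (0,0)=0 (0,1)=0 (0,4)=1 (1,0)=0 -> step gives (1,1)='1' but target has '0' -> reject
  (0,0)=0 (0,1)=0 (0,4)=1 (1,0)=1 -> step gives (2,1)='1' but target has '0' -> reject
  (0,0)=0 (0,1)=1 (0,4)=0 (1,0)=0 -> step gives (0,2)='1' but target has '0' -> reject
  (0,0)=0 (0,1)=1 (0,4)=0 (1,0)=1 -> step gives (0,1)='1' but target has '0' -> reject
  (0,0)=0 (0,1)=1 (0,4)=1 (1,0)=0 -> step gives (0,2)='1' but target has '0' -> reject
  (0,0)=0 (0,1)=1 (0,4)=1 (1,0)=1 -> step gives (0,1)='1' but target has '0' -> reject
  (0,0)=1 (0,1)=0 (0,4)=0 (1,0)=0 -> step gives (0,4)='0' but target has '1' -> reject
  (0,0)=1 (0,1)=0 (0,4)=0 (1,0)=1 -> step gives (0,1)='1' but target has '0' -> reject
  (0,0)=1 (0,1)=0 (0,4)=1 (1,0)=0 -> step reproduces the target at every cell -> ACCEPT
  (0,0)=1 (0,1)=0 (0,4)=1 (1,0)=1 -> step gives (0,1)='1' but target has '0' -> reject
  (0,0)=1 (0,1)=1 (0,4)=0 (1,0)=0 -> step gives (0,1)='1' but target has '0' -> reject
  (0,0)=1 (0,1)=1 (0,4)=0 (1,0)=1 -> step gives (0,0)='1' but target has '0' -> reject
  (0,0)=1 (0,1)=1 (0,4)=1 (1,0)=0 -> step gives (0,1)='1' but target has '0' -> reject
  (0,0)=1 (0,1)=1 (0,4)=1 (1,0)=1 -> step gives (0,0)='1' but target has '0' -> reject
Unique solution: (0,0)=live, (0,1)=dead, (0,4)=live, (1,0)=dead.
Check: live-neighbor counts of every cell in the completed generation 0:
021322
244522
112332
123120
Applying B3/S23 to generation 0 with these counts gives:
000110
000010
001110
001000
which matches the target exactly.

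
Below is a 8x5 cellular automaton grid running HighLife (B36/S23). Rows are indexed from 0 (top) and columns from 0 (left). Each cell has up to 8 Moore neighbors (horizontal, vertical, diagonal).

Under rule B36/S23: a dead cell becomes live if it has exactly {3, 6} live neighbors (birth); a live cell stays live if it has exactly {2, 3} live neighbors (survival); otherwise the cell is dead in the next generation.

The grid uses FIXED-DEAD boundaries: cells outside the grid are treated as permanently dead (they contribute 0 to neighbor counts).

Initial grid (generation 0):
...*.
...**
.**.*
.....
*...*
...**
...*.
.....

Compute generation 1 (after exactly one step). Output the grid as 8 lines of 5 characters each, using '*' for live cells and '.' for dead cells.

Simulating step by step:
Generation 0 (given above): 11 live cells
Generation 1: 13 live cells
(generation 1 grid is the final answer)

Answer: ...**
....*
..*.*
.*.*.
...**
...**
...**
.....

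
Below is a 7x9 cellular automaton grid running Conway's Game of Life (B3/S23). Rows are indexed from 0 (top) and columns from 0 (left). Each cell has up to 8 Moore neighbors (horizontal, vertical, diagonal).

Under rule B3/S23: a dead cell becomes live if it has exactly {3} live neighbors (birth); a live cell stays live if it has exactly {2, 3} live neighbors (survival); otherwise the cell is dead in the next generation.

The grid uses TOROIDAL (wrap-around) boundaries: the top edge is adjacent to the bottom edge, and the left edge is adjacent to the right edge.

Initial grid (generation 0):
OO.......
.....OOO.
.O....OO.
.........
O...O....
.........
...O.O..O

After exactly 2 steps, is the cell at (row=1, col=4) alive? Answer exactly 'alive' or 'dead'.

Simulating step by step:
Generation 0 (given above): 13 live cells
Generation 1: 14 live cells
O...OO.OO
OO...O.OO
.....O.O.
.........
.........
....O....
O........
Generation 2: 10 live cells
....OO.O.
.O...O...
O......O.
.........
.........
.........
O...OO...

Cell (1,4) at generation 2: 0 -> dead

Answer: dead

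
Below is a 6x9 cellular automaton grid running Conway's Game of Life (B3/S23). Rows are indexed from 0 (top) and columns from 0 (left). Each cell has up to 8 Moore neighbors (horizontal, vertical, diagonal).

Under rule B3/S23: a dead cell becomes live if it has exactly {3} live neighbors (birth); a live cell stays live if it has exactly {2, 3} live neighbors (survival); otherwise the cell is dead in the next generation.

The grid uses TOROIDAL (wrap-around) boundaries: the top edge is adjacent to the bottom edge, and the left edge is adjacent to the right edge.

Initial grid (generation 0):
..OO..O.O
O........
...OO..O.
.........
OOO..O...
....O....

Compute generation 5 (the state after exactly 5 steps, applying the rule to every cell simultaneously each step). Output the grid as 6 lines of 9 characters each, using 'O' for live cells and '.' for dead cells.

Simulating step by step:
Generation 0 (given above): 13 live cells
Generation 1: 13 live cells
...O.....
..O.O..OO
.........
.OOOO....
.O.......
O...OO...
Generation 2: 13 live cells
...O.O..O
...O.....
.O..O....
.OOO.....
OO...O...
....O....
Generation 3: 14 live cells
...O.....
..OO.....
.O..O....
...OO....
OO.OO....
O...OO...
Generation 4: 16 live cells
..OO.....
..OOO....
....O....
OO...O...
OOO......
OOO..O...
Generation 5: 10 live cells
(generation 5 grid is the final answer)

Answer: .........
..O.O....
.OO.OO...
O.O......
........O
O........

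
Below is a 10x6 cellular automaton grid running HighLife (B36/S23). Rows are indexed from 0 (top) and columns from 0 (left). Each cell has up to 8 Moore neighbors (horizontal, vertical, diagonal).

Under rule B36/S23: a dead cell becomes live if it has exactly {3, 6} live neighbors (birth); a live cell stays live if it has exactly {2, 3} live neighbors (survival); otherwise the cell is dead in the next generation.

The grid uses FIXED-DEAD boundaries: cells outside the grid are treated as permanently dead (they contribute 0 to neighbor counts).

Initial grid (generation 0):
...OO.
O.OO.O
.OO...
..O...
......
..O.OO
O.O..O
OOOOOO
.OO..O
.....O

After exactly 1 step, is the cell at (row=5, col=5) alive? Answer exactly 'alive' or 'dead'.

Simulating step by step:
Generation 0 (given above): 25 live cells
Generation 1: 18 live cells
..OOO.
......
......
.OO...
...O..
.O.OOO
OO.OO.
O....O
O....O
......

Cell (5,5) at generation 1: 1 -> alive

Answer: alive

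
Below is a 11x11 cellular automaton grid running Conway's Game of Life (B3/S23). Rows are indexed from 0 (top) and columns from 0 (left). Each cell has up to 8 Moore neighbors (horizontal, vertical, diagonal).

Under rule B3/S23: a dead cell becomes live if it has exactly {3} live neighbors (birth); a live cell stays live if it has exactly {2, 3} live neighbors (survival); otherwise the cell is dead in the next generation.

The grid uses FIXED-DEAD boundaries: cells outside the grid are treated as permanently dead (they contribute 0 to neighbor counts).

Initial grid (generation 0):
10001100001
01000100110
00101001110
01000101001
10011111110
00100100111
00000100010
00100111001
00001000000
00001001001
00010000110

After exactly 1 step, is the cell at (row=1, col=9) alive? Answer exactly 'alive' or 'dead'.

Simulating step by step:
Generation 0 (given above): 44 live cells
Generation 1: 38 live cells
00001100010
01010111001
01101101001
01100000001
01110000000
00010000001
00001101000
00001110000
00011001000
00011000110
00000000110

Cell (1,9) at generation 1: 0 -> dead

Answer: dead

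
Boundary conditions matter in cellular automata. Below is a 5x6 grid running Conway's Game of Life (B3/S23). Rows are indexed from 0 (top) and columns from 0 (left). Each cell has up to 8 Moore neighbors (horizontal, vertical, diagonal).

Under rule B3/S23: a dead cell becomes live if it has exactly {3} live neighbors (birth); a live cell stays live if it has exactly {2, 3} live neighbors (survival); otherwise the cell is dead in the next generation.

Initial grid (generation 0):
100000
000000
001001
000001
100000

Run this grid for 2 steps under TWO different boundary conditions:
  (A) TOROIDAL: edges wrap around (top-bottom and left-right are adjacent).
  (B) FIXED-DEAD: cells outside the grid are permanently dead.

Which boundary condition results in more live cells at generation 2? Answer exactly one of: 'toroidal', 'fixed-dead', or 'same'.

Under TOROIDAL boundary, generation 2:
000000
000000
000000
100001
100001
Population = 4

Under FIXED-DEAD boundary, generation 2:
000000
000000
000000
000000
000000
Population = 0

Comparison: toroidal=4, fixed-dead=0 -> toroidal

Answer: toroidal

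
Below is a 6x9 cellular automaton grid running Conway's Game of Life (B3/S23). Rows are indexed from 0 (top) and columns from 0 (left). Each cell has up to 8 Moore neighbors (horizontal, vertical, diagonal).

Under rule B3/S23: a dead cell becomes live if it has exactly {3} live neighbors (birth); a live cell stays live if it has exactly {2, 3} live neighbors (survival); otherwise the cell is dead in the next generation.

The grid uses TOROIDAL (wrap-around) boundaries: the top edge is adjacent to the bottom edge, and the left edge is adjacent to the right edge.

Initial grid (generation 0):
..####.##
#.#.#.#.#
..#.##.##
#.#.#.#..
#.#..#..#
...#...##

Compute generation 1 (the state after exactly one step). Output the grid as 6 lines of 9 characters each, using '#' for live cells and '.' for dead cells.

Answer: .##..#...
#.#......
..#.#....
#.#.#.#..
#.#.###..
.#...#...

Derivation:
Simulating step by step:
Generation 0 (given above): 27 live cells
Generation 1: 18 live cells
(generation 1 grid is the final answer)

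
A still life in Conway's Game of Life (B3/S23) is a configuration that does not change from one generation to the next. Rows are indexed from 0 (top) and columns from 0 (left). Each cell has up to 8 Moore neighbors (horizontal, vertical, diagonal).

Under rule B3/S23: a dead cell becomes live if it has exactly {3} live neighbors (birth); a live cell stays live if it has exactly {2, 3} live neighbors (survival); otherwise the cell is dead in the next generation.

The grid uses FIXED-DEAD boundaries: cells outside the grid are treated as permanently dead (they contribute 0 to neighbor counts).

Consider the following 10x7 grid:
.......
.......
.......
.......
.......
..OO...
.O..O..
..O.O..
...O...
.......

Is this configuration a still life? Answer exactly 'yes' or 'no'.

Compute generation 1 and compare to generation 0 (given above):
Generation 1:
.......
.......
.......
.......
.......
..OO...
.O..O..
..O.O..
...O...
.......
The grids are IDENTICAL -> still life.

Answer: yes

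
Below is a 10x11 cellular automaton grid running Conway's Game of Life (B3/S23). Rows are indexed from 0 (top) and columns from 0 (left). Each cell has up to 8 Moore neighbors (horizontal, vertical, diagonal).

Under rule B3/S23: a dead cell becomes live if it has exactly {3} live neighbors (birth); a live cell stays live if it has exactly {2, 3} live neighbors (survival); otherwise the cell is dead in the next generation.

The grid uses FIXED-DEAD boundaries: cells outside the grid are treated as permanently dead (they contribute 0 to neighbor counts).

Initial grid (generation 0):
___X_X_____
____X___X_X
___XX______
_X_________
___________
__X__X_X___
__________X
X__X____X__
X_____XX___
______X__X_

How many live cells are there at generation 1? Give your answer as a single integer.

Answer: 10

Derivation:
Simulating step by step:
Generation 0 (given above): 20 live cells
Generation 1: 10 live cells
____X______
_____X_____
___XX______
___________
___________
___________
___________
_______X___
______XXX__
______XX___
Population at generation 1: 10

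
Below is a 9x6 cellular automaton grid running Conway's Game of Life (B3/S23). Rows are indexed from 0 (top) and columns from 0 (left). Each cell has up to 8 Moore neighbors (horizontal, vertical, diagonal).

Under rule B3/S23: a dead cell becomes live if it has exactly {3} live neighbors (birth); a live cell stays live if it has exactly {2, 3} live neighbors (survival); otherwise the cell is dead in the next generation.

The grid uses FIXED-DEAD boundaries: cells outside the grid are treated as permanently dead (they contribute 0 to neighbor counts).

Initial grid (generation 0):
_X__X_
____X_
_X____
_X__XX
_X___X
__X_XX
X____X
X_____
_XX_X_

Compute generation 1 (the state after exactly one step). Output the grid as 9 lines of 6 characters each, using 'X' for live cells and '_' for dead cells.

Simulating step by step:
Generation 0 (given above): 18 live cells
Generation 1: 18 live cells
(generation 1 grid is the final answer)

Answer: ______
______
____XX
XXX_XX
_XXX__
_X__XX
_X__XX
X_____
_X____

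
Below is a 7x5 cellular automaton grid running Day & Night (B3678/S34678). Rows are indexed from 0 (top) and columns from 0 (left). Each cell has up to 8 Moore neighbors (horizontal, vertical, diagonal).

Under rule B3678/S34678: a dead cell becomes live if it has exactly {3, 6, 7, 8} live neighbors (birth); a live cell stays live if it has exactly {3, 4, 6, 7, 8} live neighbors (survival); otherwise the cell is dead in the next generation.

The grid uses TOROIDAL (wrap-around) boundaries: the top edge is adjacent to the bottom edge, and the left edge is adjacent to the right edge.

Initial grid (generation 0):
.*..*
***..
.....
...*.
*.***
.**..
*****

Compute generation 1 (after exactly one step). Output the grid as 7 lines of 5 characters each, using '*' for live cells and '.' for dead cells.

Answer: ***.*
**...
.**..
..**.
..***
*****
...**

Derivation:
Simulating step by step:
Generation 0 (given above): 17 live cells
Generation 1: 20 live cells
(generation 1 grid is the final answer)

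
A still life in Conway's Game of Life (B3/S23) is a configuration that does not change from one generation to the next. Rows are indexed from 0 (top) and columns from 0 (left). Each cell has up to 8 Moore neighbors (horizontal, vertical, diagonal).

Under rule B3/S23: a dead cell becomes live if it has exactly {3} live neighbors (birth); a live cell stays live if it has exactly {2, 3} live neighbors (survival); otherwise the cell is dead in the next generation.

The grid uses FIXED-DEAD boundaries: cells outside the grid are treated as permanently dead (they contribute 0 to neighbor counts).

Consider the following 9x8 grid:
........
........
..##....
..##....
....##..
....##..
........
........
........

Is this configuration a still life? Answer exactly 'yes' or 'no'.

Answer: no

Derivation:
Compute generation 1 and compare to generation 0 (given above):
Generation 1:
........
........
..##....
..#.....
.....#..
....##..
........
........
........
Cell (3,3) differs: gen0=1 vs gen1=0 -> NOT a still life.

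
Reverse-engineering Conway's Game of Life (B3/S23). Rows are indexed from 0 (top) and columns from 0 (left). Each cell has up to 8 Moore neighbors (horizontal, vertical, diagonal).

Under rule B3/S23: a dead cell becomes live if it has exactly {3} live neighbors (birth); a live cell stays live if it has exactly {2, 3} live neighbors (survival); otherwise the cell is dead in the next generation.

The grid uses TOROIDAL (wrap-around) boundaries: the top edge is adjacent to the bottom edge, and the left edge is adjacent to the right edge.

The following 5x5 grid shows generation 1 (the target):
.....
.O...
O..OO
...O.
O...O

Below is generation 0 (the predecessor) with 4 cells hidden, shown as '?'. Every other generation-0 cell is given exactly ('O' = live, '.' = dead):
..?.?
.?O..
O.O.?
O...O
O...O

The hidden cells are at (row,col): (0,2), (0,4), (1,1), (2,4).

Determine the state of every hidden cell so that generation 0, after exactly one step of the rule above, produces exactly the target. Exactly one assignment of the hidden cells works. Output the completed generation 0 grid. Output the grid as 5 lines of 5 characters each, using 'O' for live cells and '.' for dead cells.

Hidden generation-0 cells (in order): (0,2), (0,4), (1,1), (2,4).
A hidden cell only influences target cells in its own 3x3 neighborhood. Try each of the 2^4 = 16 assignments, step the completed generation 0 forward once under B3/S23, and compare with the target:
  (0,2)=. (0,4)=. (1,1)=. (2,4)=. -> step reproduces the target at every cell -> ACCEPT
  (0,2)=. (0,4)=. (1,1)=. (2,4)=O -> step gives (1,3)='O' but target has '.' -> reject
  (0,2)=. (0,4)=. (1,1)=O (2,4)=. -> step gives (0,0)='O' but target has '.' -> reject
  (0,2)=. (0,4)=. (1,1)=O (2,4)=O -> step gives (0,0)='O' but target has '.' -> reject
  (0,2)=. (0,4)=O (1,1)=. (2,4)=. -> step gives (0,0)='O' but target has '.' -> reject
  (0,2)=. (0,4)=O (1,1)=. (2,4)=O -> step gives (0,0)='O' but target has '.' -> reject
  (0,2)=. (0,4)=O (1,1)=O (2,4)=. -> step gives (0,1)='O' but target has '.' -> reject
  (0,2)=. (0,4)=O (1,1)=O (2,4)=O -> step gives (0,1)='O' but target has '.' -> reject
  (0,2)=O (0,4)=. (1,1)=. (2,4)=. -> step gives (0,1)='O' but target has '.' -> reject
  (0,2)=O (0,4)=. (1,1)=. (2,4)=O -> step gives (0,1)='O' but target has '.' -> reject
  (0,2)=O (0,4)=. (1,1)=O (2,4)=. -> step gives (0,0)='O' but target has '.' -> reject
  (0,2)=O (0,4)=. (1,1)=O (2,4)=O -> step gives (0,0)='O' but target has '.' -> reject
  (0,2)=O (0,4)=O (1,1)=. (2,4)=. -> step gives (0,0)='O' but target has '.' -> reject
  (0,2)=O (0,4)=O (1,1)=. (2,4)=O -> step gives (0,0)='O' but target has '.' -> reject
  (0,2)=O (0,4)=O (1,1)=O (2,4)=. -> step gives (0,2)='O' but target has '.' -> reject
  (0,2)=O (0,4)=O (1,1)=O (2,4)=O -> step gives (0,2)='O' but target has '.' -> reject
Unique solution: (0,2)=dead, (0,4)=dead, (1,1)=dead, (2,4)=dead.
Check: live-neighbor counts of every cell in the completed generation 0:
22122
13121
24133
44134
32023
Applying B3/S23 to generation 0 with these counts gives:
.....
.O...
O..OO
...O.
O...O
which matches the target exactly.

Answer: .....
..O..
O.O..
O...O
O...O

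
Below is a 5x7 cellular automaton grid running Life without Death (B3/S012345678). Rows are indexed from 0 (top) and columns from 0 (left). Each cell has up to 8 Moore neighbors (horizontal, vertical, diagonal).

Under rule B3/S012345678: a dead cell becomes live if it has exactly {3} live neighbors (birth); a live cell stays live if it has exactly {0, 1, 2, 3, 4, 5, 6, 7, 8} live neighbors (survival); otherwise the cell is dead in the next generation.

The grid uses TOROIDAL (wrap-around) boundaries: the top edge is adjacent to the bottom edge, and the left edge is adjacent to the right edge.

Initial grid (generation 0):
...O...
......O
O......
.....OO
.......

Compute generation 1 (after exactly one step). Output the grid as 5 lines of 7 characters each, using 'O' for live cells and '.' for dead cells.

Answer: ...O...
......O
O....O.
.....OO
.......

Derivation:
Simulating step by step:
Generation 0 (given above): 5 live cells
Generation 1: 6 live cells
(generation 1 grid is the final answer)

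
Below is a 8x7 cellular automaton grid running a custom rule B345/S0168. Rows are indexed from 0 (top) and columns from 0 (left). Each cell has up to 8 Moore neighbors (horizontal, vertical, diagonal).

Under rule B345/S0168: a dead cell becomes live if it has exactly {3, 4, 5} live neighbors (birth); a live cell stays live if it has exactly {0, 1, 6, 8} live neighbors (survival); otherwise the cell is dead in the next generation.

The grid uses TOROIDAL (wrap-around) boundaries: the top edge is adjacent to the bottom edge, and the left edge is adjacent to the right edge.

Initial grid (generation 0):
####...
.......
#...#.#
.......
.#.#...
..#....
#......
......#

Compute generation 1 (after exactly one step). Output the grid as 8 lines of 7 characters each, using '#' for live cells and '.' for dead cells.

Simulating step by step:
Generation 0 (given above): 12 live cells
Generation 1: 18 live cells
(generation 1 grid is the final answer)

Answer: ...#...
####..#
#...#.#
#......
.###...
.#.....
#......
###....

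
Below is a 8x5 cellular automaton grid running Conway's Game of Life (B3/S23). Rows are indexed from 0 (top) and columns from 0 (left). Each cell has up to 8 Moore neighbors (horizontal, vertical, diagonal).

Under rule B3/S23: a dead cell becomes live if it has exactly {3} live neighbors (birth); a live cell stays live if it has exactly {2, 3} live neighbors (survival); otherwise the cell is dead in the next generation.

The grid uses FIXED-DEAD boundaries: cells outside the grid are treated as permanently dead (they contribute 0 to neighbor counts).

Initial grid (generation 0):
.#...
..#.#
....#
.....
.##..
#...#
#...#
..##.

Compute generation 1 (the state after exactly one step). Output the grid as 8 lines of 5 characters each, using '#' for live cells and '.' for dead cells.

Answer: .....
...#.
...#.
.....
.#...
#..#.
.#..#
...#.

Derivation:
Simulating step by step:
Generation 0 (given above): 12 live cells
Generation 1: 8 live cells
(generation 1 grid is the final answer)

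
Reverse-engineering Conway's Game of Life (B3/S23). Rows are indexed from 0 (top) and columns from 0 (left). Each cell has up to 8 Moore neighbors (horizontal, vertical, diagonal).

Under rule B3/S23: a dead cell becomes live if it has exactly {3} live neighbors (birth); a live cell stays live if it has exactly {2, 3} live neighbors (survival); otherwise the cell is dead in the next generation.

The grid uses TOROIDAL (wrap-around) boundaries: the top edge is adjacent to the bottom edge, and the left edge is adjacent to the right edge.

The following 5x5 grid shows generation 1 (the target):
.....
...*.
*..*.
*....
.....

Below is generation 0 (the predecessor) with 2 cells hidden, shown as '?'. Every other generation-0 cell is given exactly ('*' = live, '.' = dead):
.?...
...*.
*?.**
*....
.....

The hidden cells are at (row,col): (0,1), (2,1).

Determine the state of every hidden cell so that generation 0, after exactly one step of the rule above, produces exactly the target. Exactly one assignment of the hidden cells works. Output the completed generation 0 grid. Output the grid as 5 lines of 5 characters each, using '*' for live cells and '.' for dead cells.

Answer: .....
...*.
*..**
*....
.....

Derivation:
Hidden generation-0 cells (in order): (0,1), (2,1).
A hidden cell only influences target cells in its own 3x3 neighborhood. Try each of the 2^2 = 4 assignments, step the completed generation 0 forward once under B3/S23, and compare with the target:
  (0,1)=. (2,1)=. -> step reproduces the target at every cell -> ACCEPT
  (0,1)=. (2,1)=* -> step gives (1,0)='*' but target has '.' -> reject
  (0,1)=* (2,1)=. -> step gives (1,0)='*' but target has '.' -> reject
  (0,1)=* (2,1)=* -> step gives (1,1)='*' but target has '.' -> reject
Unique solution: (0,1)=dead, (2,1)=dead.
Check: live-neighbor counts of every cell in the completed generation 0:
00111
21224
22224
22124
11001
Applying B3/S23 to generation 0 with these counts gives:
.....
...*.
*..*.
*....
.....
which matches the target exactly.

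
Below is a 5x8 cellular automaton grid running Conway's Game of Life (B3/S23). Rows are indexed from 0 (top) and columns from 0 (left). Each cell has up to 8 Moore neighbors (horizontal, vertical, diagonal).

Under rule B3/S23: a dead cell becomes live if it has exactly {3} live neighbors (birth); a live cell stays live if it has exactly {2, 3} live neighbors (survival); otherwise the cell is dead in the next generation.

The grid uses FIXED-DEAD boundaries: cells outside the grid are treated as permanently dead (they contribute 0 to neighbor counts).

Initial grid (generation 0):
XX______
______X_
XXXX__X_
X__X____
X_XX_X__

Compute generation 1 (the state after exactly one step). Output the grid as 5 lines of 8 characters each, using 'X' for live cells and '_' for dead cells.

Simulating step by step:
Generation 0 (given above): 14 live cells
Generation 1: 9 live cells
(generation 1 grid is the final answer)

Answer: ________
________
XXXX____
X_______
_XXXX___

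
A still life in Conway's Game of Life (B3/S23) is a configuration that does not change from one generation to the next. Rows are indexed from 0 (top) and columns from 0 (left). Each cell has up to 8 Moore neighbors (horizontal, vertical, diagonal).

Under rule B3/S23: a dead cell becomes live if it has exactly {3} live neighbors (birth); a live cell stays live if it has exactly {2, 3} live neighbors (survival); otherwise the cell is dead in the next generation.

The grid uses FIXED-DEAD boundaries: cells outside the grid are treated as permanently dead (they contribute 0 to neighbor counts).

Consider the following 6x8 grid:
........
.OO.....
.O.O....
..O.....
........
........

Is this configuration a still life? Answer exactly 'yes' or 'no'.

Answer: yes

Derivation:
Compute generation 1 and compare to generation 0 (given above):
Generation 1:
........
.OO.....
.O.O....
..O.....
........
........
The grids are IDENTICAL -> still life.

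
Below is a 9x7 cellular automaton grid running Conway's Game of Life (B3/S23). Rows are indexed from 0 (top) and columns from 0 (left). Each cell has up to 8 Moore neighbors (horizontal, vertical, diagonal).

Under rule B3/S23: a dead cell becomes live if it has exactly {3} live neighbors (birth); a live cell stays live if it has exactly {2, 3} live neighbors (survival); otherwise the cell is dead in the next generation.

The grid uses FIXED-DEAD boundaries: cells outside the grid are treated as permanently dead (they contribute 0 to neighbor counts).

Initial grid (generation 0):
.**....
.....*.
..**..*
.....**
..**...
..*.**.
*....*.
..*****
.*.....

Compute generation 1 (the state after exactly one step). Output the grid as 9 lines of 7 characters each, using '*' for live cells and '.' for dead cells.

Simulating step by step:
Generation 0 (given above): 21 live cells
Generation 1: 26 live cells
(generation 1 grid is the final answer)

Answer: .......
.*.*...
....*.*
....***
..**..*
.**.**.
.**....
.******
..****.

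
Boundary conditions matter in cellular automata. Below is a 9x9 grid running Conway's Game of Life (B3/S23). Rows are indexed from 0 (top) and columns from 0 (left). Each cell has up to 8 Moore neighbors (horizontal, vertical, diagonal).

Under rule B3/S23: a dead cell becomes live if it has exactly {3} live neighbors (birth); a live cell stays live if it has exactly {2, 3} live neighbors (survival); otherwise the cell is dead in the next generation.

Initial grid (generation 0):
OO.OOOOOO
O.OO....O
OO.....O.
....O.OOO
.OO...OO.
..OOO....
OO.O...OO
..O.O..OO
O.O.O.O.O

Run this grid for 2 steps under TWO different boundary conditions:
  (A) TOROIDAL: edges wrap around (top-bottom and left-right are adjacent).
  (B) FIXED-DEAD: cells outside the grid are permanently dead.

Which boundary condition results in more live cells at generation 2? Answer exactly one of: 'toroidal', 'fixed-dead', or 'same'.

Under TOROIDAL boundary, generation 2:
.........
...OOOO..
.O.O.OO..
O...OOOO.
.OO.O.OO.
..OO..O.O
.O.OO..O.
..OO.OO..
...O..O..
Population = 32

Under FIXED-DEAD boundary, generation 2:
..OO.OOOO
........O
O..O.OOO.
O...OOO..
O.O.O.O.O
O.OO..O.O
OO.OO...O
O.O.OOO.O
.O..OOO..
Population = 41

Comparison: toroidal=32, fixed-dead=41 -> fixed-dead

Answer: fixed-dead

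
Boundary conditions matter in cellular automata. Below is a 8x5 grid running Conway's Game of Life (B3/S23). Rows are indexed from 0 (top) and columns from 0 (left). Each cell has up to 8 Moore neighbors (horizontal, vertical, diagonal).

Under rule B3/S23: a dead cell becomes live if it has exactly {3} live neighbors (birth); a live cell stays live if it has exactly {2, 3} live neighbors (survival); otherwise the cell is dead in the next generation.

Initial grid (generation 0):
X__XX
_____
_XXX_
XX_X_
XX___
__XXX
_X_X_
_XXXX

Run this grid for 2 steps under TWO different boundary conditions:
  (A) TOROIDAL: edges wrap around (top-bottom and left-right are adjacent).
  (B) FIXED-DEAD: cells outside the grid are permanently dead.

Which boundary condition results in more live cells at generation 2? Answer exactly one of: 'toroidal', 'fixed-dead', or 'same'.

Answer: fixed-dead

Derivation:
Under TOROIDAL boundary, generation 2:
__X__
_____
_X_X_
X_XX_
___XX
_____
X_X__
_XX__
Population = 12

Under FIXED-DEAD boundary, generation 2:
_____
XXX__
XX_XX
XXXXX
____X
XX_XX
XX___
__X__
Population = 20

Comparison: toroidal=12, fixed-dead=20 -> fixed-dead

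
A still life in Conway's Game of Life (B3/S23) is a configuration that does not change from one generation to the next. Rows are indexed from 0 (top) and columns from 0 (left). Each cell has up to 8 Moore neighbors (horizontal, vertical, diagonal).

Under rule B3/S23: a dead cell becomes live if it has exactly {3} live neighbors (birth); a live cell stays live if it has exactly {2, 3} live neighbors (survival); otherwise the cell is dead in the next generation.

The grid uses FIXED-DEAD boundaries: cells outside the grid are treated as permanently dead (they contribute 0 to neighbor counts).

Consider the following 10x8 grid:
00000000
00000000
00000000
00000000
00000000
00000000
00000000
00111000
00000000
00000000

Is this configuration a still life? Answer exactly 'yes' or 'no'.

Answer: no

Derivation:
Compute generation 1 and compare to generation 0 (given above):
Generation 1:
00000000
00000000
00000000
00000000
00000000
00000000
00010000
00010000
00010000
00000000
Cell (6,3) differs: gen0=0 vs gen1=1 -> NOT a still life.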